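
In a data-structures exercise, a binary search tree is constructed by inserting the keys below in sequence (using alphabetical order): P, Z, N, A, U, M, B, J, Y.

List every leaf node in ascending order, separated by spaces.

J Y

P: root
Z: right child of P (depth 1)
N: left child of P (depth 1)
A: left child of N (depth 2)
U: left child of Z (depth 2)
M: right child of A (depth 3)
B: left child of M (depth 4)
J: right child of B (depth 5)
Y: right child of U (depth 3)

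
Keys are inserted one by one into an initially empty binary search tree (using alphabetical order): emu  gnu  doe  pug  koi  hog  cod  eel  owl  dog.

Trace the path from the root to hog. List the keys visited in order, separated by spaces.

emu gnu pug koi hog

Insert emu: tree is empty, so emu becomes the root.
Insert gnu: gnu > emu → go right. Place as right child of emu.
Insert doe: doe < emu → go left. Place as left child of emu.
Insert pug: pug > emu → go right; pug > gnu → go right. Place as right child of gnu.
Insert koi: koi > emu → go right; koi > gnu → go right; koi < pug → go left. Place as left child of pug.
Insert hog: hog > emu → go right; hog > gnu → go right; hog < pug → go left; hog < koi → go left. Place as left child of koi.
Insert cod: cod < emu → go left; cod < doe → go left. Place as left child of doe.
Insert eel: eel < emu → go left; eel > doe → go right. Place as right child of doe.
Insert owl: owl > emu → go right; owl > gnu → go right; owl < pug → go left; owl > koi → go right. Place as right child of koi.
Insert dog: dog < emu → go left; dog > doe → go right; dog < eel → go left. Place as left child of eel.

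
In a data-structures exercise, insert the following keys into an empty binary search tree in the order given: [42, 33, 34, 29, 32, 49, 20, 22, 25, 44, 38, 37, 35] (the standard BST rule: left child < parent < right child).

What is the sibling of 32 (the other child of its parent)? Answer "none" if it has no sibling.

Resulting structure (node: left, right):
  42: L=33, R=49
  33: L=29, R=34
  34: L=–, R=38
  29: L=20, R=32
  32: L=–, R=–
  49: L=44, R=–
  20: L=–, R=22
  22: L=–, R=25
  25: L=–, R=–
  44: L=–, R=–
  38: L=37, R=–
  37: L=35, R=–
  35: L=–, R=–

32's parent is 29; the other child of 29 is 20.

20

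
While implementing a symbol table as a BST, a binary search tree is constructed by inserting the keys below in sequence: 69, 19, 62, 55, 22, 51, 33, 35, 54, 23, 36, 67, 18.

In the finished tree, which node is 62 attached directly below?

69: root
19: left child of 69 (depth 1)
62: right child of 19 (depth 2)
55: left child of 62 (depth 3)
22: left child of 55 (depth 4)
51: right child of 22 (depth 5)
33: left child of 51 (depth 6)
35: right child of 33 (depth 7)
54: right child of 51 (depth 6)
23: left child of 33 (depth 7)
36: right child of 35 (depth 8)
67: right child of 62 (depth 3)
18: left child of 19 (depth 2)

19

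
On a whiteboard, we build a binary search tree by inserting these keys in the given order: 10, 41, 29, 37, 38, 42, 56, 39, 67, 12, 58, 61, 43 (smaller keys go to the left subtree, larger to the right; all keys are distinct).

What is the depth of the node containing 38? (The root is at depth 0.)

4

10: root
41: right child of 10 (depth 1)
29: left child of 41 (depth 2)
37: right child of 29 (depth 3)
38: right child of 37 (depth 4)
42: right child of 41 (depth 2)
56: right child of 42 (depth 3)
39: right child of 38 (depth 5)
67: right child of 56 (depth 4)
12: left child of 29 (depth 3)
58: left child of 67 (depth 5)
61: right child of 58 (depth 6)
43: left child of 56 (depth 4)

Path to 38: 10 → 41 → 29 → 37 → 38, which is 4 edges.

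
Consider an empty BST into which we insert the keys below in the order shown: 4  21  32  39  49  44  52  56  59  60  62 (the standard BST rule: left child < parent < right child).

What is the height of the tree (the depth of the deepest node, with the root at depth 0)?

4: root
21: right child of 4 (depth 1)
32: right child of 21 (depth 2)
39: right child of 32 (depth 3)
49: right child of 39 (depth 4)
44: left child of 49 (depth 5)
52: right child of 49 (depth 5)
56: right child of 52 (depth 6)
59: right child of 56 (depth 7)
60: right child of 59 (depth 8)
62: right child of 60 (depth 9)

The deepest node is 62 at depth 9.

9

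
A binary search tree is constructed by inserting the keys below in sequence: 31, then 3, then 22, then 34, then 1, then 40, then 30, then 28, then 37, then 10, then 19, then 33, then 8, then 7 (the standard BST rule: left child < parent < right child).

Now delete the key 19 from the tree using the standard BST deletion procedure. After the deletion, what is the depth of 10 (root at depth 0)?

31: root
3: left child of 31 (depth 1)
22: right child of 3 (depth 2)
34: right child of 31 (depth 1)
1: left child of 3 (depth 2)
40: right child of 34 (depth 2)
30: right child of 22 (depth 3)
28: left child of 30 (depth 4)
37: left child of 40 (depth 3)
10: left child of 22 (depth 3)
19: right child of 10 (depth 4)
33: left child of 34 (depth 2)
8: left child of 10 (depth 4)
7: left child of 8 (depth 5)

Delete 19 (at most one child — splice it out).
After deletion, path to 10: 31 → 3 → 22 → 10.

3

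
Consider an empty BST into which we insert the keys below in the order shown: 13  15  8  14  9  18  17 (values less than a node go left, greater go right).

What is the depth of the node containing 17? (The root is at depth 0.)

3

13: root
15: right child of 13 (depth 1)
8: left child of 13 (depth 1)
14: left child of 15 (depth 2)
9: right child of 8 (depth 2)
18: right child of 15 (depth 2)
17: left child of 18 (depth 3)

Path to 17: 13 → 15 → 18 → 17, which is 3 edges.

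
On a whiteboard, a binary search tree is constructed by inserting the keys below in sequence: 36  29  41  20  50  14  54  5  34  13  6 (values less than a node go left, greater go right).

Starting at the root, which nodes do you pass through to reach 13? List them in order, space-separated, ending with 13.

36 29 20 14 5 13

Resulting structure (node: left, right):
  36: L=29, R=41
  29: L=20, R=34
  41: L=–, R=50
  20: L=14, R=–
  50: L=–, R=54
  14: L=5, R=–
  54: L=–, R=–
  5: L=–, R=13
  34: L=–, R=–
  13: L=6, R=–
  6: L=–, R=–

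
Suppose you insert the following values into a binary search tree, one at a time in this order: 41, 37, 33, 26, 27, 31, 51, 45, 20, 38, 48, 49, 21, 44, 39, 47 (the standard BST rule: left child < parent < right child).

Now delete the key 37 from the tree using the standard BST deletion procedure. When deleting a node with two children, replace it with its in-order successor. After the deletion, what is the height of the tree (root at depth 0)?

5

Resulting structure (node: left, right):
  41: L=37, R=51
  37: L=33, R=38
  33: L=26, R=–
  26: L=20, R=27
  27: L=–, R=31
  31: L=–, R=–
  51: L=45, R=–
  45: L=44, R=48
  20: L=–, R=21
  38: L=–, R=39
  48: L=47, R=49
  49: L=–, R=–
  21: L=–, R=–
  44: L=–, R=–
  39: L=–, R=–
  47: L=–, R=–

Delete 37 (two children — replace with in-order successor).
After deletion, deepest node is 31 at depth 5.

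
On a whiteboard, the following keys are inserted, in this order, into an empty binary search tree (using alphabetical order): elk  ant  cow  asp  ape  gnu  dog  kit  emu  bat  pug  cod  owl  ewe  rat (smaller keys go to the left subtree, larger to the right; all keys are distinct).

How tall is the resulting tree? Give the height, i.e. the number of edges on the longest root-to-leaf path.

5

Insert elk: tree is empty, so elk becomes the root.
Insert ant: ant < elk → go left. Place as left child of elk.
Insert cow: cow < elk → go left; cow > ant → go right. Place as right child of ant.
Insert asp: asp < elk → go left; asp > ant → go right; asp < cow → go left. Place as left child of cow.
Insert ape: ape < elk → go left; ape > ant → go right; ape < cow → go left; ape < asp → go left. Place as left child of asp.
Insert gnu: gnu > elk → go right. Place as right child of elk.
Insert dog: dog < elk → go left; dog > ant → go right; dog > cow → go right. Place as right child of cow.
Insert kit: kit > elk → go right; kit > gnu → go right. Place as right child of gnu.
Insert emu: emu > elk → go right; emu < gnu → go left. Place as left child of gnu.
Insert bat: bat < elk → go left; bat > ant → go right; bat < cow → go left; bat > asp → go right. Place as right child of asp.
Insert pug: pug > elk → go right; pug > gnu → go right; pug > kit → go right. Place as right child of kit.
Insert cod: cod < elk → go left; cod > ant → go right; cod < cow → go left; cod > asp → go right; cod > bat → go right. Place as right child of bat.
Insert owl: owl > elk → go right; owl > gnu → go right; owl > kit → go right; owl < pug → go left. Place as left child of pug.
Insert ewe: ewe > elk → go right; ewe < gnu → go left; ewe > emu → go right. Place as right child of emu.
Insert rat: rat > elk → go right; rat > gnu → go right; rat > kit → go right; rat > pug → go right. Place as right child of pug.

The deepest node is cod at depth 5.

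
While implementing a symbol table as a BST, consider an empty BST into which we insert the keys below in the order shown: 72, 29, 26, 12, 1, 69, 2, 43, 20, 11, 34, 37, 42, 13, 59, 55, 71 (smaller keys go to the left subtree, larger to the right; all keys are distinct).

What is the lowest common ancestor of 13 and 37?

Resulting structure (node: left, right):
  72: L=29, R=–
  29: L=26, R=69
  26: L=12, R=–
  12: L=1, R=20
  1: L=–, R=2
  69: L=43, R=71
  2: L=–, R=11
  43: L=34, R=59
  20: L=13, R=–
  11: L=–, R=–
  34: L=–, R=37
  37: L=–, R=42
  42: L=–, R=–
  13: L=–, R=–
  59: L=55, R=–
  55: L=–, R=–
  71: L=–, R=–

Path to 13: 72 → 29 → 26 → 12 → 20 → 13
Path to 37: 72 → 29 → 69 → 43 → 34 → 37
The paths share a prefix ending at 29, then split left and right.

29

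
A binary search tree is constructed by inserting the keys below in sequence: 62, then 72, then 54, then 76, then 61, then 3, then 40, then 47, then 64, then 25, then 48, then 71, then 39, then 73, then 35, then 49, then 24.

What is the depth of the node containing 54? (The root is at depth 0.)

Insert 62: tree is empty, so 62 becomes the root.
Insert 72: 72 > 62 → go right. Place as right child of 62.
Insert 54: 54 < 62 → go left. Place as left child of 62.
Insert 76: 76 > 62 → go right; 76 > 72 → go right. Place as right child of 72.
Insert 61: 61 < 62 → go left; 61 > 54 → go right. Place as right child of 54.
Insert 3: 3 < 62 → go left; 3 < 54 → go left. Place as left child of 54.
Insert 40: 40 < 62 → go left; 40 < 54 → go left; 40 > 3 → go right. Place as right child of 3.
Insert 47: 47 < 62 → go left; 47 < 54 → go left; 47 > 3 → go right; 47 > 40 → go right. Place as right child of 40.
Insert 64: 64 > 62 → go right; 64 < 72 → go left. Place as left child of 72.
Insert 25: 25 < 62 → go left; 25 < 54 → go left; 25 > 3 → go right; 25 < 40 → go left. Place as left child of 40.
Insert 48: 48 < 62 → go left; 48 < 54 → go left; 48 > 3 → go right; 48 > 40 → go right; 48 > 47 → go right. Place as right child of 47.
Insert 71: 71 > 62 → go right; 71 < 72 → go left; 71 > 64 → go right. Place as right child of 64.
Insert 39: 39 < 62 → go left; 39 < 54 → go left; 39 > 3 → go right; 39 < 40 → go left; 39 > 25 → go right. Place as right child of 25.
Insert 73: 73 > 62 → go right; 73 > 72 → go right; 73 < 76 → go left. Place as left child of 76.
Insert 35: 35 < 62 → go left; 35 < 54 → go left; 35 > 3 → go right; 35 < 40 → go left; 35 > 25 → go right; 35 < 39 → go left. Place as left child of 39.
Insert 49: 49 < 62 → go left; 49 < 54 → go left; 49 > 3 → go right; 49 > 40 → go right; 49 > 47 → go right; 49 > 48 → go right. Place as right child of 48.
Insert 24: 24 < 62 → go left; 24 < 54 → go left; 24 > 3 → go right; 24 < 40 → go left; 24 < 25 → go left. Place as left child of 25.

Path to 54: 62 → 54, which is 1 edge.

1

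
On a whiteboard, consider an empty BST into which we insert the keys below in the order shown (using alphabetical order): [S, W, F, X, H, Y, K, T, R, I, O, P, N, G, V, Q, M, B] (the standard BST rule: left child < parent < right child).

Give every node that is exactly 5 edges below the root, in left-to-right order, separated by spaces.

O

S: root
W: right child of S (depth 1)
F: left child of S (depth 1)
X: right child of W (depth 2)
H: right child of F (depth 2)
Y: right child of X (depth 3)
K: right child of H (depth 3)
T: left child of W (depth 2)
R: right child of K (depth 4)
I: left child of K (depth 4)
O: left child of R (depth 5)
P: right child of O (depth 6)
N: left child of O (depth 6)
G: left child of H (depth 3)
V: right child of T (depth 3)
Q: right child of P (depth 7)
M: left child of N (depth 7)
B: left child of F (depth 2)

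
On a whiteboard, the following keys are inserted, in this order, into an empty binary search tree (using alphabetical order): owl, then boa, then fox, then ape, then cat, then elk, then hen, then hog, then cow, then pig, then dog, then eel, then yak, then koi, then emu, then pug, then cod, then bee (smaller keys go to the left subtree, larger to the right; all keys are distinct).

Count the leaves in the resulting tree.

6

Insert owl: tree is empty, so owl becomes the root.
Insert boa: boa < owl → go left. Place as left child of owl.
Insert fox: fox < owl → go left; fox > boa → go right. Place as right child of boa.
Insert ape: ape < owl → go left; ape < boa → go left. Place as left child of boa.
Insert cat: cat < owl → go left; cat > boa → go right; cat < fox → go left. Place as left child of fox.
Insert elk: elk < owl → go left; elk > boa → go right; elk < fox → go left; elk > cat → go right. Place as right child of cat.
Insert hen: hen < owl → go left; hen > boa → go right; hen > fox → go right. Place as right child of fox.
Insert hog: hog < owl → go left; hog > boa → go right; hog > fox → go right; hog > hen → go right. Place as right child of hen.
Insert cow: cow < owl → go left; cow > boa → go right; cow < fox → go left; cow > cat → go right; cow < elk → go left. Place as left child of elk.
Insert pig: pig > owl → go right. Place as right child of owl.
Insert dog: dog < owl → go left; dog > boa → go right; dog < fox → go left; dog > cat → go right; dog < elk → go left; dog > cow → go right. Place as right child of cow.
Insert eel: eel < owl → go left; eel > boa → go right; eel < fox → go left; eel > cat → go right; eel < elk → go left; eel > cow → go right; eel > dog → go right. Place as right child of dog.
Insert yak: yak > owl → go right; yak > pig → go right. Place as right child of pig.
Insert koi: koi < owl → go left; koi > boa → go right; koi > fox → go right; koi > hen → go right; koi > hog → go right. Place as right child of hog.
Insert emu: emu < owl → go left; emu > boa → go right; emu < fox → go left; emu > cat → go right; emu > elk → go right. Place as right child of elk.
Insert pug: pug > owl → go right; pug > pig → go right; pug < yak → go left. Place as left child of yak.
Insert cod: cod < owl → go left; cod > boa → go right; cod < fox → go left; cod > cat → go right; cod < elk → go left; cod < cow → go left. Place as left child of cow.
Insert bee: bee < owl → go left; bee < boa → go left; bee > ape → go right. Place as right child of ape.

Leaves: bee, cod, eel, emu, koi, pug — 6 in total.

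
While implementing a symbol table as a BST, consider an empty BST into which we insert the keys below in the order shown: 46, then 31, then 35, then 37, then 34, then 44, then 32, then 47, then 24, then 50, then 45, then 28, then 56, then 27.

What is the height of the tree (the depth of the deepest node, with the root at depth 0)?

Insert 46: tree is empty, so 46 becomes the root.
Insert 31: 31 < 46 → go left. Place as left child of 46.
Insert 35: 35 < 46 → go left; 35 > 31 → go right. Place as right child of 31.
Insert 37: 37 < 46 → go left; 37 > 31 → go right; 37 > 35 → go right. Place as right child of 35.
Insert 34: 34 < 46 → go left; 34 > 31 → go right; 34 < 35 → go left. Place as left child of 35.
Insert 44: 44 < 46 → go left; 44 > 31 → go right; 44 > 35 → go right; 44 > 37 → go right. Place as right child of 37.
Insert 32: 32 < 46 → go left; 32 > 31 → go right; 32 < 35 → go left; 32 < 34 → go left. Place as left child of 34.
Insert 47: 47 > 46 → go right. Place as right child of 46.
Insert 24: 24 < 46 → go left; 24 < 31 → go left. Place as left child of 31.
Insert 50: 50 > 46 → go right; 50 > 47 → go right. Place as right child of 47.
Insert 45: 45 < 46 → go left; 45 > 31 → go right; 45 > 35 → go right; 45 > 37 → go right; 45 > 44 → go right. Place as right child of 44.
Insert 28: 28 < 46 → go left; 28 < 31 → go left; 28 > 24 → go right. Place as right child of 24.
Insert 56: 56 > 46 → go right; 56 > 47 → go right; 56 > 50 → go right. Place as right child of 50.
Insert 27: 27 < 46 → go left; 27 < 31 → go left; 27 > 24 → go right; 27 < 28 → go left. Place as left child of 28.

The deepest node is 45 at depth 5.

5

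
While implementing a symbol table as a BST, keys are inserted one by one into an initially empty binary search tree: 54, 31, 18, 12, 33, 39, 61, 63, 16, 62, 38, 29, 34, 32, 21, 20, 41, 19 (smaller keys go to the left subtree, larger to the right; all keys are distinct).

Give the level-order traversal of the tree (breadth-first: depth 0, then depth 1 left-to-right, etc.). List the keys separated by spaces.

Insert 54: tree is empty, so 54 becomes the root.
Insert 31: 31 < 54 → go left. Place as left child of 54.
Insert 18: 18 < 54 → go left; 18 < 31 → go left. Place as left child of 31.
Insert 12: 12 < 54 → go left; 12 < 31 → go left; 12 < 18 → go left. Place as left child of 18.
Insert 33: 33 < 54 → go left; 33 > 31 → go right. Place as right child of 31.
Insert 39: 39 < 54 → go left; 39 > 31 → go right; 39 > 33 → go right. Place as right child of 33.
Insert 61: 61 > 54 → go right. Place as right child of 54.
Insert 63: 63 > 54 → go right; 63 > 61 → go right. Place as right child of 61.
Insert 16: 16 < 54 → go left; 16 < 31 → go left; 16 < 18 → go left; 16 > 12 → go right. Place as right child of 12.
Insert 62: 62 > 54 → go right; 62 > 61 → go right; 62 < 63 → go left. Place as left child of 63.
Insert 38: 38 < 54 → go left; 38 > 31 → go right; 38 > 33 → go right; 38 < 39 → go left. Place as left child of 39.
Insert 29: 29 < 54 → go left; 29 < 31 → go left; 29 > 18 → go right. Place as right child of 18.
Insert 34: 34 < 54 → go left; 34 > 31 → go right; 34 > 33 → go right; 34 < 39 → go left; 34 < 38 → go left. Place as left child of 38.
Insert 32: 32 < 54 → go left; 32 > 31 → go right; 32 < 33 → go left. Place as left child of 33.
Insert 21: 21 < 54 → go left; 21 < 31 → go left; 21 > 18 → go right; 21 < 29 → go left. Place as left child of 29.
Insert 20: 20 < 54 → go left; 20 < 31 → go left; 20 > 18 → go right; 20 < 29 → go left; 20 < 21 → go left. Place as left child of 21.
Insert 41: 41 < 54 → go left; 41 > 31 → go right; 41 > 33 → go right; 41 > 39 → go right. Place as right child of 39.
Insert 19: 19 < 54 → go left; 19 < 31 → go left; 19 > 18 → go right; 19 < 29 → go left; 19 < 21 → go left; 19 < 20 → go left. Place as left child of 20.

54 31 61 18 33 63 12 29 32 39 62 16 21 38 41 20 34 19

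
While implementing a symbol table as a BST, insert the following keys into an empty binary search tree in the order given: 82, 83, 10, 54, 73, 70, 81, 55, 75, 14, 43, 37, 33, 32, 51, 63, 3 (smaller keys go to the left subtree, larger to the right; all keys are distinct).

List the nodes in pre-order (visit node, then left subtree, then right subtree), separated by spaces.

82: root
83: right child of 82 (depth 1)
10: left child of 82 (depth 1)
54: right child of 10 (depth 2)
73: right child of 54 (depth 3)
70: left child of 73 (depth 4)
81: right child of 73 (depth 4)
55: left child of 70 (depth 5)
75: left child of 81 (depth 5)
14: left child of 54 (depth 3)
43: right child of 14 (depth 4)
37: left child of 43 (depth 5)
33: left child of 37 (depth 6)
32: left child of 33 (depth 7)
51: right child of 43 (depth 5)
63: right child of 55 (depth 6)
3: left child of 10 (depth 2)

82 10 3 54 14 43 37 33 32 51 73 70 55 63 81 75 83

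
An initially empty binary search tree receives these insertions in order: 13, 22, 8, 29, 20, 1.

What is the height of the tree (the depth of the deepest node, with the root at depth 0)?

2

Insert 13: tree is empty, so 13 becomes the root.
Insert 22: 22 > 13 → go right. Place as right child of 13.
Insert 8: 8 < 13 → go left. Place as left child of 13.
Insert 29: 29 > 13 → go right; 29 > 22 → go right. Place as right child of 22.
Insert 20: 20 > 13 → go right; 20 < 22 → go left. Place as left child of 22.
Insert 1: 1 < 13 → go left; 1 < 8 → go left. Place as left child of 8.

The deepest node is 29 at depth 2.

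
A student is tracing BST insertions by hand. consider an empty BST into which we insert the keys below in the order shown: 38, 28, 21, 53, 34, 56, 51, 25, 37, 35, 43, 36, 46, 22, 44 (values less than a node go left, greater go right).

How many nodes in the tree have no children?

4

38: root
28: left child of 38 (depth 1)
21: left child of 28 (depth 2)
53: right child of 38 (depth 1)
34: right child of 28 (depth 2)
56: right child of 53 (depth 2)
51: left child of 53 (depth 2)
25: right child of 21 (depth 3)
37: right child of 34 (depth 3)
35: left child of 37 (depth 4)
43: left child of 51 (depth 3)
36: right child of 35 (depth 5)
46: right child of 43 (depth 4)
22: left child of 25 (depth 4)
44: left child of 46 (depth 5)

Leaves: 22, 36, 44, 56 — 4 in total.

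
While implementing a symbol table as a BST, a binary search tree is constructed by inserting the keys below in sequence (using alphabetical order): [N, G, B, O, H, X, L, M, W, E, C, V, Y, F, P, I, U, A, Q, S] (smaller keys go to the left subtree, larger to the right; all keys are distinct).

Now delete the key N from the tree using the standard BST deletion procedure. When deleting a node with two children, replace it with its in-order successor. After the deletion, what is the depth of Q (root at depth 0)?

Insert N: tree is empty, so N becomes the root.
Insert G: G < N → go left. Place as left child of N.
Insert B: B < N → go left; B < G → go left. Place as left child of G.
Insert O: O > N → go right. Place as right child of N.
Insert H: H < N → go left; H > G → go right. Place as right child of G.
Insert X: X > N → go right; X > O → go right. Place as right child of O.
Insert L: L < N → go left; L > G → go right; L > H → go right. Place as right child of H.
Insert M: M < N → go left; M > G → go right; M > H → go right; M > L → go right. Place as right child of L.
Insert W: W > N → go right; W > O → go right; W < X → go left. Place as left child of X.
Insert E: E < N → go left; E < G → go left; E > B → go right. Place as right child of B.
Insert C: C < N → go left; C < G → go left; C > B → go right; C < E → go left. Place as left child of E.
Insert V: V > N → go right; V > O → go right; V < X → go left; V < W → go left. Place as left child of W.
Insert Y: Y > N → go right; Y > O → go right; Y > X → go right. Place as right child of X.
Insert F: F < N → go left; F < G → go left; F > B → go right; F > E → go right. Place as right child of E.
Insert P: P > N → go right; P > O → go right; P < X → go left; P < W → go left; P < V → go left. Place as left child of V.
Insert I: I < N → go left; I > G → go right; I > H → go right; I < L → go left. Place as left child of L.
Insert U: U > N → go right; U > O → go right; U < X → go left; U < W → go left; U < V → go left; U > P → go right. Place as right child of P.
Insert A: A < N → go left; A < G → go left; A < B → go left. Place as left child of B.
Insert Q: Q > N → go right; Q > O → go right; Q < X → go left; Q < W → go left; Q < V → go left; Q > P → go right; Q < U → go left. Place as left child of U.
Insert S: S > N → go right; S > O → go right; S < X → go left; S < W → go left; S < V → go left; S > P → go right; S < U → go left; S > Q → go right. Place as right child of Q.

Delete N (two children — replace with in-order successor).
After deletion, path to Q: O → X → W → V → P → U → Q.

6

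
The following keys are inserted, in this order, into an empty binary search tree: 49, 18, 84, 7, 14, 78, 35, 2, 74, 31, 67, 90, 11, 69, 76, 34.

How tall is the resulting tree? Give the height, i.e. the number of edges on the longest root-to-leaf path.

Insert 49: tree is empty, so 49 becomes the root.
Insert 18: 18 < 49 → go left. Place as left child of 49.
Insert 84: 84 > 49 → go right. Place as right child of 49.
Insert 7: 7 < 49 → go left; 7 < 18 → go left. Place as left child of 18.
Insert 14: 14 < 49 → go left; 14 < 18 → go left; 14 > 7 → go right. Place as right child of 7.
Insert 78: 78 > 49 → go right; 78 < 84 → go left. Place as left child of 84.
Insert 35: 35 < 49 → go left; 35 > 18 → go right. Place as right child of 18.
Insert 2: 2 < 49 → go left; 2 < 18 → go left; 2 < 7 → go left. Place as left child of 7.
Insert 74: 74 > 49 → go right; 74 < 84 → go left; 74 < 78 → go left. Place as left child of 78.
Insert 31: 31 < 49 → go left; 31 > 18 → go right; 31 < 35 → go left. Place as left child of 35.
Insert 67: 67 > 49 → go right; 67 < 84 → go left; 67 < 78 → go left; 67 < 74 → go left. Place as left child of 74.
Insert 90: 90 > 49 → go right; 90 > 84 → go right. Place as right child of 84.
Insert 11: 11 < 49 → go left; 11 < 18 → go left; 11 > 7 → go right; 11 < 14 → go left. Place as left child of 14.
Insert 69: 69 > 49 → go right; 69 < 84 → go left; 69 < 78 → go left; 69 < 74 → go left; 69 > 67 → go right. Place as right child of 67.
Insert 76: 76 > 49 → go right; 76 < 84 → go left; 76 < 78 → go left; 76 > 74 → go right. Place as right child of 74.
Insert 34: 34 < 49 → go left; 34 > 18 → go right; 34 < 35 → go left; 34 > 31 → go right. Place as right child of 31.

The deepest node is 69 at depth 5.

5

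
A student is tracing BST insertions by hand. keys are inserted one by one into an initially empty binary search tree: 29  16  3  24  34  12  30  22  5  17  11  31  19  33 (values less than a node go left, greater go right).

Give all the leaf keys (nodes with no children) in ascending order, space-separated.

11 19 33

29: root
16: left child of 29 (depth 1)
3: left child of 16 (depth 2)
24: right child of 16 (depth 2)
34: right child of 29 (depth 1)
12: right child of 3 (depth 3)
30: left child of 34 (depth 2)
22: left child of 24 (depth 3)
5: left child of 12 (depth 4)
17: left child of 22 (depth 4)
11: right child of 5 (depth 5)
31: right child of 30 (depth 3)
19: right child of 17 (depth 5)
33: right child of 31 (depth 4)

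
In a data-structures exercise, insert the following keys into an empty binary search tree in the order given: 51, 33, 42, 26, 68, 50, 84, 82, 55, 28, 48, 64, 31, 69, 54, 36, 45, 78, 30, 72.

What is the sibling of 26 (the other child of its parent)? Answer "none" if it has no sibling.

42

51: root
33: left child of 51 (depth 1)
42: right child of 33 (depth 2)
26: left child of 33 (depth 2)
68: right child of 51 (depth 1)
50: right child of 42 (depth 3)
84: right child of 68 (depth 2)
82: left child of 84 (depth 3)
55: left child of 68 (depth 2)
28: right child of 26 (depth 3)
48: left child of 50 (depth 4)
64: right child of 55 (depth 3)
31: right child of 28 (depth 4)
69: left child of 82 (depth 4)
54: left child of 55 (depth 3)
36: left child of 42 (depth 3)
45: left child of 48 (depth 5)
78: right child of 69 (depth 5)
30: left child of 31 (depth 5)
72: left child of 78 (depth 6)

26's parent is 33; the other child of 33 is 42.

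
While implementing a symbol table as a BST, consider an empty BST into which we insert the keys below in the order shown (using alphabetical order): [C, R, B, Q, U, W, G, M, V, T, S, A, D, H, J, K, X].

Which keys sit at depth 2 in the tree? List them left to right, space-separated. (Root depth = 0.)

Resulting structure (node: left, right):
  C: L=B, R=R
  R: L=Q, R=U
  B: L=A, R=–
  Q: L=G, R=–
  U: L=T, R=W
  W: L=V, R=X
  G: L=D, R=M
  M: L=H, R=–
  V: L=–, R=–
  T: L=S, R=–
  S: L=–, R=–
  A: L=–, R=–
  D: L=–, R=–
  H: L=–, R=J
  J: L=–, R=K
  K: L=–, R=–
  X: L=–, R=–

A Q U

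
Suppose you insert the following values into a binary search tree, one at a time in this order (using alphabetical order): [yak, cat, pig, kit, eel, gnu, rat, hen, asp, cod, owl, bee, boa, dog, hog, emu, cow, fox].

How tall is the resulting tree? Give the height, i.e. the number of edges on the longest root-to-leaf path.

7

Insert yak: tree is empty, so yak becomes the root.
Insert cat: cat < yak → go left. Place as left child of yak.
Insert pig: pig < yak → go left; pig > cat → go right. Place as right child of cat.
Insert kit: kit < yak → go left; kit > cat → go right; kit < pig → go left. Place as left child of pig.
Insert eel: eel < yak → go left; eel > cat → go right; eel < pig → go left; eel < kit → go left. Place as left child of kit.
Insert gnu: gnu < yak → go left; gnu > cat → go right; gnu < pig → go left; gnu < kit → go left; gnu > eel → go right. Place as right child of eel.
Insert rat: rat < yak → go left; rat > cat → go right; rat > pig → go right. Place as right child of pig.
Insert hen: hen < yak → go left; hen > cat → go right; hen < pig → go left; hen < kit → go left; hen > eel → go right; hen > gnu → go right. Place as right child of gnu.
Insert asp: asp < yak → go left; asp < cat → go left. Place as left child of cat.
Insert cod: cod < yak → go left; cod > cat → go right; cod < pig → go left; cod < kit → go left; cod < eel → go left. Place as left child of eel.
Insert owl: owl < yak → go left; owl > cat → go right; owl < pig → go left; owl > kit → go right. Place as right child of kit.
Insert bee: bee < yak → go left; bee < cat → go left; bee > asp → go right. Place as right child of asp.
Insert boa: boa < yak → go left; boa < cat → go left; boa > asp → go right; boa > bee → go right. Place as right child of bee.
Insert dog: dog < yak → go left; dog > cat → go right; dog < pig → go left; dog < kit → go left; dog < eel → go left; dog > cod → go right. Place as right child of cod.
Insert hog: hog < yak → go left; hog > cat → go right; hog < pig → go left; hog < kit → go left; hog > eel → go right; hog > gnu → go right; hog > hen → go right. Place as right child of hen.
Insert emu: emu < yak → go left; emu > cat → go right; emu < pig → go left; emu < kit → go left; emu > eel → go right; emu < gnu → go left. Place as left child of gnu.
Insert cow: cow < yak → go left; cow > cat → go right; cow < pig → go left; cow < kit → go left; cow < eel → go left; cow > cod → go right; cow < dog → go left. Place as left child of dog.
Insert fox: fox < yak → go left; fox > cat → go right; fox < pig → go left; fox < kit → go left; fox > eel → go right; fox < gnu → go left; fox > emu → go right. Place as right child of emu.

The deepest node is hog at depth 7.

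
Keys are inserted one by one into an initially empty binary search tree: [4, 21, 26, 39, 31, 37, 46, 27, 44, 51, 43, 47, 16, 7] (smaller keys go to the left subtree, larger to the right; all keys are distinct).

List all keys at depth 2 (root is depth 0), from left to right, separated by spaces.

16 26

Resulting structure (node: left, right):
  4: L=–, R=21
  21: L=16, R=26
  26: L=–, R=39
  39: L=31, R=46
  31: L=27, R=37
  37: L=–, R=–
  46: L=44, R=51
  27: L=–, R=–
  44: L=43, R=–
  51: L=47, R=–
  43: L=–, R=–
  47: L=–, R=–
  16: L=7, R=–
  7: L=–, R=–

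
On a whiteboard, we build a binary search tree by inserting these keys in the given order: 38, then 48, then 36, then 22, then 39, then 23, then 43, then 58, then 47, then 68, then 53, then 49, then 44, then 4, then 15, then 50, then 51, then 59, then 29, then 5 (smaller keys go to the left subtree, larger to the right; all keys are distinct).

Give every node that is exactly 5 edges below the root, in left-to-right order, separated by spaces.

5 44 50

Insert 38: tree is empty, so 38 becomes the root.
Insert 48: 48 > 38 → go right. Place as right child of 38.
Insert 36: 36 < 38 → go left. Place as left child of 38.
Insert 22: 22 < 38 → go left; 22 < 36 → go left. Place as left child of 36.
Insert 39: 39 > 38 → go right; 39 < 48 → go left. Place as left child of 48.
Insert 23: 23 < 38 → go left; 23 < 36 → go left; 23 > 22 → go right. Place as right child of 22.
Insert 43: 43 > 38 → go right; 43 < 48 → go left; 43 > 39 → go right. Place as right child of 39.
Insert 58: 58 > 38 → go right; 58 > 48 → go right. Place as right child of 48.
Insert 47: 47 > 38 → go right; 47 < 48 → go left; 47 > 39 → go right; 47 > 43 → go right. Place as right child of 43.
Insert 68: 68 > 38 → go right; 68 > 48 → go right; 68 > 58 → go right. Place as right child of 58.
Insert 53: 53 > 38 → go right; 53 > 48 → go right; 53 < 58 → go left. Place as left child of 58.
Insert 49: 49 > 38 → go right; 49 > 48 → go right; 49 < 58 → go left; 49 < 53 → go left. Place as left child of 53.
Insert 44: 44 > 38 → go right; 44 < 48 → go left; 44 > 39 → go right; 44 > 43 → go right; 44 < 47 → go left. Place as left child of 47.
Insert 4: 4 < 38 → go left; 4 < 36 → go left; 4 < 22 → go left. Place as left child of 22.
Insert 15: 15 < 38 → go left; 15 < 36 → go left; 15 < 22 → go left; 15 > 4 → go right. Place as right child of 4.
Insert 50: 50 > 38 → go right; 50 > 48 → go right; 50 < 58 → go left; 50 < 53 → go left; 50 > 49 → go right. Place as right child of 49.
Insert 51: 51 > 38 → go right; 51 > 48 → go right; 51 < 58 → go left; 51 < 53 → go left; 51 > 49 → go right; 51 > 50 → go right. Place as right child of 50.
Insert 59: 59 > 38 → go right; 59 > 48 → go right; 59 > 58 → go right; 59 < 68 → go left. Place as left child of 68.
Insert 29: 29 < 38 → go left; 29 < 36 → go left; 29 > 22 → go right; 29 > 23 → go right. Place as right child of 23.
Insert 5: 5 < 38 → go left; 5 < 36 → go left; 5 < 22 → go left; 5 > 4 → go right; 5 < 15 → go left. Place as left child of 15.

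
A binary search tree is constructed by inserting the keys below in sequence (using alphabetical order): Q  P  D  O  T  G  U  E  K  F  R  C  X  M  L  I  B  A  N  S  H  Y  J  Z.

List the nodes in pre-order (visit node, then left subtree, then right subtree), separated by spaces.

Q P D C B A O G E F K I H J M L N T R S U X Y Z

Q: root
P: left child of Q (depth 1)
D: left child of P (depth 2)
O: right child of D (depth 3)
T: right child of Q (depth 1)
G: left child of O (depth 4)
U: right child of T (depth 2)
E: left child of G (depth 5)
K: right child of G (depth 5)
F: right child of E (depth 6)
R: left child of T (depth 2)
C: left child of D (depth 3)
X: right child of U (depth 3)
M: right child of K (depth 6)
L: left child of M (depth 7)
I: left child of K (depth 6)
B: left child of C (depth 4)
A: left child of B (depth 5)
N: right child of M (depth 7)
S: right child of R (depth 3)
H: left child of I (depth 7)
Y: right child of X (depth 4)
J: right child of I (depth 7)
Z: right child of Y (depth 5)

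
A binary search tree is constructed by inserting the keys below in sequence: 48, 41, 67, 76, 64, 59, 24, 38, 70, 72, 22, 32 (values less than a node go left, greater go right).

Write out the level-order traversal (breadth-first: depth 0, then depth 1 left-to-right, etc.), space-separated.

48: root
41: left child of 48 (depth 1)
67: right child of 48 (depth 1)
76: right child of 67 (depth 2)
64: left child of 67 (depth 2)
59: left child of 64 (depth 3)
24: left child of 41 (depth 2)
38: right child of 24 (depth 3)
70: left child of 76 (depth 3)
72: right child of 70 (depth 4)
22: left child of 24 (depth 3)
32: left child of 38 (depth 4)

48 41 67 24 64 76 22 38 59 70 32 72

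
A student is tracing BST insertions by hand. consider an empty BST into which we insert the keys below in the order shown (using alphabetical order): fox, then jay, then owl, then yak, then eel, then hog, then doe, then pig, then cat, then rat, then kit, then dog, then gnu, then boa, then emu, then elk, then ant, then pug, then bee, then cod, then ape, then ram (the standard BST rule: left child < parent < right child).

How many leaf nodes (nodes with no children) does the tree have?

Insert fox: tree is empty, so fox becomes the root.
Insert jay: jay > fox → go right. Place as right child of fox.
Insert owl: owl > fox → go right; owl > jay → go right. Place as right child of jay.
Insert yak: yak > fox → go right; yak > jay → go right; yak > owl → go right. Place as right child of owl.
Insert eel: eel < fox → go left. Place as left child of fox.
Insert hog: hog > fox → go right; hog < jay → go left. Place as left child of jay.
Insert doe: doe < fox → go left; doe < eel → go left. Place as left child of eel.
Insert pig: pig > fox → go right; pig > jay → go right; pig > owl → go right; pig < yak → go left. Place as left child of yak.
Insert cat: cat < fox → go left; cat < eel → go left; cat < doe → go left. Place as left child of doe.
Insert rat: rat > fox → go right; rat > jay → go right; rat > owl → go right; rat < yak → go left; rat > pig → go right. Place as right child of pig.
Insert kit: kit > fox → go right; kit > jay → go right; kit < owl → go left. Place as left child of owl.
Insert dog: dog < fox → go left; dog < eel → go left; dog > doe → go right. Place as right child of doe.
Insert gnu: gnu > fox → go right; gnu < jay → go left; gnu < hog → go left. Place as left child of hog.
Insert boa: boa < fox → go left; boa < eel → go left; boa < doe → go left; boa < cat → go left. Place as left child of cat.
Insert emu: emu < fox → go left; emu > eel → go right. Place as right child of eel.
Insert elk: elk < fox → go left; elk > eel → go right; elk < emu → go left. Place as left child of emu.
Insert ant: ant < fox → go left; ant < eel → go left; ant < doe → go left; ant < cat → go left; ant < boa → go left. Place as left child of boa.
Insert pug: pug > fox → go right; pug > jay → go right; pug > owl → go right; pug < yak → go left; pug > pig → go right; pug < rat → go left. Place as left child of rat.
Insert bee: bee < fox → go left; bee < eel → go left; bee < doe → go left; bee < cat → go left; bee < boa → go left; bee > ant → go right. Place as right child of ant.
Insert cod: cod < fox → go left; cod < eel → go left; cod < doe → go left; cod > cat → go right. Place as right child of cat.
Insert ape: ape < fox → go left; ape < eel → go left; ape < doe → go left; ape < cat → go left; ape < boa → go left; ape > ant → go right; ape < bee → go left. Place as left child of bee.
Insert ram: ram > fox → go right; ram > jay → go right; ram > owl → go right; ram < yak → go left; ram > pig → go right; ram < rat → go left; ram > pug → go right. Place as right child of pug.

Leaves: ape, cod, dog, elk, gnu, kit, ram — 7 in total.

7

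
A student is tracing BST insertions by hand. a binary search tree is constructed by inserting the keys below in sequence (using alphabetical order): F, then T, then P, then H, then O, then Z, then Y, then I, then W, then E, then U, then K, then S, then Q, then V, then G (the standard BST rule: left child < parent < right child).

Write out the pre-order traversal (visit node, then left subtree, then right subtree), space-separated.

Resulting structure (node: left, right):
  F: L=E, R=T
  T: L=P, R=Z
  P: L=H, R=S
  H: L=G, R=O
  O: L=I, R=–
  Z: L=Y, R=–
  Y: L=W, R=–
  I: L=–, R=K
  W: L=U, R=–
  E: L=–, R=–
  U: L=–, R=V
  K: L=–, R=–
  S: L=Q, R=–
  Q: L=–, R=–
  V: L=–, R=–
  G: L=–, R=–

F E T P H G O I K S Q Z Y W U V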